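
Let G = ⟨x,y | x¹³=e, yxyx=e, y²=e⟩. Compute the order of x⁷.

Compute successive powers until reaching e:
  (x⁷)¹ = x⁷, (x⁷)² = x, (x⁷)³ = x⁸, (x⁷)⁴ = x², (x⁷)⁵ = x⁹, (x⁷)⁶ = x³, (x⁷)⁷ = x¹⁰, (x⁷)⁸ = x⁴, (x⁷)⁹ = x¹¹, (x⁷)¹⁰ = x⁵, (x⁷)¹¹ = x¹², (x⁷)¹² = x⁶, (x⁷)¹³ = e.
The smallest positive k with (x⁷)ᵏ = e is 13.

Answer: 13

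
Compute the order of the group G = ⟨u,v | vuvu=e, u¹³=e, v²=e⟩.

Enumerate words in the generators, reducing via the relations: the distinct elements are
  {e, u, v, uv, u², u³, u⁴, u⁵, u⁶, u⁷, u⁸, u⁹, u²v, u³v, u¹², u¹¹, u¹⁰, u⁴v, u⁵v, u⁶v, u⁷v, u⁸v, u⁹v, u¹²v, u¹¹v, u¹⁰v}.
No further products give new elements, so |G| = 26.

Answer: 26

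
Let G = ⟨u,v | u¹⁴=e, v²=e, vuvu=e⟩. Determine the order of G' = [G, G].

G' = [G, G] is generated by all commutators. The generator-pair commutators are: [u, v] = u².
The subgroup they normally generate is {e, u², u⁴, u⁶, u⁸, u¹⁰, u¹²}, of order 7.
Check: |G/G'| = 28/7 = 4 is the order of the abelianisation.

Answer: 7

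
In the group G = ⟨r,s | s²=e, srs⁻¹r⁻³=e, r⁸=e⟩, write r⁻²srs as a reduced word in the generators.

Multiply left to right, reducing at each step:
  (r⁶) · s = r⁶s
  (r⁶s) · r = rs
  (rs) · s = r

Answer: r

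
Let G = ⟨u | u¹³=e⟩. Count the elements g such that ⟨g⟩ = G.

G is cyclic of order 13. An element generates G iff its order is 13, and a cyclic group of order 13 has exactly φ(13) = 12 such elements.

Answer: 12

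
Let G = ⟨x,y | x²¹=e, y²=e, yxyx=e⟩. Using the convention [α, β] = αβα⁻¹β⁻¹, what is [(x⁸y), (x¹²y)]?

[(x⁸y), (x¹²y)] = (x⁸y)·(x¹²y)·(x⁸y)⁻¹·(x¹²y)⁻¹.
  (x⁸y) · (x¹²y) = x¹⁷
  (x¹⁷) · (x⁸y) = x⁴y
  (x⁴y) · (x¹²y) = x¹³

Answer: x¹³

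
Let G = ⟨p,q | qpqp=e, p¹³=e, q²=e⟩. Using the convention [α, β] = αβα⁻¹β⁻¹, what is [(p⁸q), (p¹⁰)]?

[(p⁸q), (p¹⁰)] = (p⁸q)·(p¹⁰)·(p⁸q)⁻¹·(p¹⁰)⁻¹.
  (p⁸q) · (p¹⁰) = p¹¹q
  (p¹¹q) · (p⁸q) = p³
  (p³) · (p³) = p⁶

Answer: p⁶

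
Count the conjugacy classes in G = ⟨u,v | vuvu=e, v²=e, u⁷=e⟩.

The conjugacy classes (representative and size) are:
  [e] (size 1), [u⁶] (size 2), [u⁵] (size 2), [u⁴] (size 2), [uv] (size 7).
Class equation: 1 + 2 + 2 + 2 + 7 = 14 = |G|. So G has 5 conjugacy classes.

Answer: 5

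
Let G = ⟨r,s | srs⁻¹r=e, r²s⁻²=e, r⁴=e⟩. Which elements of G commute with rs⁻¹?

⟨rs⁻¹⟩ ⊆ C_G(rs⁻¹) since powers of rs⁻¹ commute with rs⁻¹; so |C_G(rs⁻¹)| ≥ |⟨rs⁻¹⟩| = 4.
By orbit–stabilizer, |C_G(rs⁻¹)| = |G| / |conj. class of rs⁻¹| = 8 / 2 = 4.
The 4 elements commuting with rs⁻¹ are {e, r², rs⁻¹, rs}.

Answer: {e, r², rs⁻¹, rs}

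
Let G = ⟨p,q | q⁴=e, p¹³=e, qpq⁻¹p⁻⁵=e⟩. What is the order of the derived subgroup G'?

G' = [G, G] is generated by all commutators. The generator-pair commutators are: [p, q] = p⁹.
The subgroup they normally generate is {e, p, p², p³, p⁴, p⁵, p⁶, p⁷, p⁸, p⁹, p¹⁰, p¹¹, p¹²}, of order 13.
Check: |G/G'| = 52/13 = 4 is the order of the abelianisation.

Answer: 13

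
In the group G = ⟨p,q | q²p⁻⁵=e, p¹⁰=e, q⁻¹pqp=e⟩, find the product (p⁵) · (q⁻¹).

Compute (p⁵) · (q⁻¹) by multiplying left to right and reducing via the relations at each step:
  (p⁵) · q⁻¹ = q

Answer: q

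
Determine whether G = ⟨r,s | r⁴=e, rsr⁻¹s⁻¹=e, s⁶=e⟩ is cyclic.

|G| = 24, but the maximum element order in G is 12 < 24. No single element generates all of G, so G is not cyclic.

Answer: No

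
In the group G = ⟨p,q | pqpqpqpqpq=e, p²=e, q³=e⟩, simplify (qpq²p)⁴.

Compute successive powers of (qpq²p), reducing at each step:
  (qpq²p)²: (qpq²p) · q = qpq²pq;   (qpq²pq) · p = qpq²pqp;   (qpq²pqp) · q² = qpq²pqpq²;   (qpq²pqpq²) · p = qpq²pqpq²p
  (qpq²p)³: (qpq²pqpq²p) · q = qpq²pqpq²pq;   (qpq²pqpq²pq) · p = pqpq²pqpq²pq;   (pqpq²pqpq²pq) · q² = pqpq²pqpq²p;   (pqpq²pqpq²p) · p = pqpq²pqpq²
  (qpq²p)⁴: (pqpq²pqpq²) · q = pqpq²pqp;   (pqpq²pqp) · p = pqpq²pq;   (pqpq²pq) · q² = pqpq²p;   (pqpq²p) · p = pqpq²

Answer: pqpq²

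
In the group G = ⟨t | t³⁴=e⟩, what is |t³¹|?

Compute successive powers until reaching e:
  (t³¹)¹ = t³¹, (t³¹)² = t²⁸, (t³¹)³ = t²⁵, (t³¹)⁴ = t²², (t³¹)⁵ = t¹⁹, (t³¹)⁶ = t¹⁶, (t³¹)⁷ = t¹³, (t³¹)⁸ = t¹⁰, (t³¹)⁹ = t⁷, (t³¹)¹⁰ = t⁴, (t³¹)¹¹ = t, (t³¹)¹² = t³², (t³¹)¹³ = t²⁹, (t³¹)¹⁴ = t²⁶, (t³¹)¹⁵ = t²³, (t³¹)¹⁶ = t²⁰, (t³¹)¹⁷ = t¹⁷, (t³¹)¹⁸ = t¹⁴, (t³¹)¹⁹ = t¹¹, (t³¹)²⁰ = t⁸, (t³¹)²¹ = t⁵, (t³¹)²² = t², (t³¹)²³ = t³³, (t³¹)²⁴ = t³⁰, (t³¹)²⁵ = t²⁷, (t³¹)²⁶ = t²⁴, (t³¹)²⁷ = t²¹, (t³¹)²⁸ = t¹⁸, (t³¹)²⁹ = t¹⁵, (t³¹)³⁰ = t¹², (t³¹)³¹ = t⁹, (t³¹)³² = t⁶, (t³¹)³³ = t³, (t³¹)³⁴ = e.
The smallest positive k with (t³¹)ᵏ = e is 34.

Answer: 34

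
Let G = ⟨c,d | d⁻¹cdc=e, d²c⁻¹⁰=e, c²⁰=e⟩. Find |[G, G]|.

G' = [G, G] is generated by all commutators. The generator-pair commutators are: [c, d] = c².
The subgroup they normally generate is {e, c², c⁴, c⁶, c⁸, c¹⁰, c¹², c¹⁴, c¹⁶, c¹⁸}, of order 10.
Check: |G/G'| = 40/10 = 4 is the order of the abelianisation.

Answer: 10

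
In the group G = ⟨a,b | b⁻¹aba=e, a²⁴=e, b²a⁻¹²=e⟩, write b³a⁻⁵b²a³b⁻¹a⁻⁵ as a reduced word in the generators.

Multiply left to right, reducing at each step:
  (b⁻¹) · a⁻⁵ = a⁵b⁻¹
  (a⁵b⁻¹) · b² = a⁵b
  (a⁵b) · a³ = a²b
  (a²b) · b⁻¹ = a²
  (a²) · a⁻⁵ = a²¹

Answer: a²¹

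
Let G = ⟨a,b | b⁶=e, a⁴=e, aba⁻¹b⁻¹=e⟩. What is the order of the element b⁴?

Compute successive powers until reaching e:
  (b⁴)¹ = b⁴, (b⁴)² = b², (b⁴)³ = e.
The smallest positive k with (b⁴)ᵏ = e is 3.

Answer: 3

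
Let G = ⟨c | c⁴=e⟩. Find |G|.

G is generated by a single element, so G is cyclic. The relator gives c⁴ = e and no smaller power is forced to be e, so the 4 powers {c, e, c², c³} are distinct. Hence |G| = 4.

Answer: 4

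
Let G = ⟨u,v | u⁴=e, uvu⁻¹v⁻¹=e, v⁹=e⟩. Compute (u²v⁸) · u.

Compute (u²v⁸) · u by multiplying left to right and reducing via the relations at each step:
  (u²v⁸) · u = u³v⁸

Answer: u³v⁸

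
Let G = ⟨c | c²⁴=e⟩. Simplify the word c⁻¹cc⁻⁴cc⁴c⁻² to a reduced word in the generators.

Multiply left to right, reducing at each step:
  (c²³) · c = e
  e · c⁻⁴ = c²⁰
  (c²⁰) · c = c²¹
  (c²¹) · c⁴ = c
  c · c⁻² = c²³

Answer: c²³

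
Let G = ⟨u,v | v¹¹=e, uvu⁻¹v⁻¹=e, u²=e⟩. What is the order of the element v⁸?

Compute successive powers until reaching e:
  (v⁸)¹ = v⁸, (v⁸)² = v⁵, (v⁸)³ = v², (v⁸)⁴ = v¹⁰, (v⁸)⁵ = v⁷, (v⁸)⁶ = v⁴, (v⁸)⁷ = v, (v⁸)⁸ = v⁹, (v⁸)⁹ = v⁶, (v⁸)¹⁰ = v³, (v⁸)¹¹ = e.
The smallest positive k with (v⁸)ᵏ = e is 11.

Answer: 11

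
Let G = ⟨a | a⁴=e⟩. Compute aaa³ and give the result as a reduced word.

Multiply left to right, reducing at each step:
  a · a = a²
  (a²) · a³ = a

Answer: a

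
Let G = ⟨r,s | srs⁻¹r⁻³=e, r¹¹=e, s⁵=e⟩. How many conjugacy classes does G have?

The conjugacy classes (representative and size) are:
  [e] (size 1), [r³] (size 5), [r⁶] (size 5), [r⁷s] (size 11), [r⁹s²] (size 11), [r⁷s³] (size 11), [r⁷s⁴] (size 11).
Class equation: 1 + 5 + 5 + 11 + 11 + 11 + 11 = 55 = |G|. So G has 7 conjugacy classes.

Answer: 7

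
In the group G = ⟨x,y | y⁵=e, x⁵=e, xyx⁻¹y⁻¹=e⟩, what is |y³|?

Compute successive powers until reaching e:
  (y³)¹ = y³, (y³)² = y, (y³)³ = y⁴, (y³)⁴ = y², (y³)⁵ = e.
The smallest positive k with (y³)ᵏ = e is 5.

Answer: 5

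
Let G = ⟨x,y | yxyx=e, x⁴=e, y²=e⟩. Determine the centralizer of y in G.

⟨y⟩ ⊆ C_G(y) since powers of y commute with y; so |C_G(y)| ≥ |⟨y⟩| = 2.
By orbit–stabilizer, |C_G(y)| = |G| / |conj. class of y| = 8 / 2 = 4.
The 4 elements commuting with y are {e, x², y, x²y}.

Answer: {e, x², y, x²y}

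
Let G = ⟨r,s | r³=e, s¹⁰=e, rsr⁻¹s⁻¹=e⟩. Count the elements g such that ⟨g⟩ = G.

G is cyclic of order 30. An element generates G iff its order is 30, and a cyclic group of order 30 has exactly φ(30) = 8 such elements.

Answer: 8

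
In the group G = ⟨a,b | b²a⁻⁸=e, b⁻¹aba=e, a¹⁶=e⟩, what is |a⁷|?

Compute successive powers until reaching e:
  (a⁷)¹ = a⁷, (a⁷)² = a¹⁴, (a⁷)³ = a⁵, (a⁷)⁴ = a¹², (a⁷)⁵ = a³, (a⁷)⁶ = a¹⁰, (a⁷)⁷ = a, (a⁷)⁸ = a⁸, (a⁷)⁹ = a¹⁵, (a⁷)¹⁰ = a⁶, (a⁷)¹¹ = a¹³, (a⁷)¹² = a⁴, (a⁷)¹³ = a¹¹, (a⁷)¹⁴ = a², (a⁷)¹⁵ = a⁹, (a⁷)¹⁶ = e.
The smallest positive k with (a⁷)ᵏ = e is 16.

Answer: 16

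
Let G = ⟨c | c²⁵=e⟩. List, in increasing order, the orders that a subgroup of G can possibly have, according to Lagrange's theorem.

|G| = 25 = 5². By Lagrange's theorem the order of any subgroup divides 25; the divisors of 25 are 1, 5, 25.

Answer: 1, 5, 25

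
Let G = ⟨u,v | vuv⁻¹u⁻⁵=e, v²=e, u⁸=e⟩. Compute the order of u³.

Compute successive powers until reaching e:
  (u³)¹ = u³, (u³)² = u⁶, (u³)³ = u, (u³)⁴ = u⁴, (u³)⁵ = u⁷, (u³)⁶ = u², (u³)⁷ = u⁵, (u³)⁸ = e.
The smallest positive k with (u³)ᵏ = e is 8.

Answer: 8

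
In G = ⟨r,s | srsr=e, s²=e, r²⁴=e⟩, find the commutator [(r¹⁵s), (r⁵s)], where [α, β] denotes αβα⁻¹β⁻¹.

[(r¹⁵s), (r⁵s)] = (r¹⁵s)·(r⁵s)·(r¹⁵s)⁻¹·(r⁵s)⁻¹.
  (r¹⁵s) · (r⁵s) = r¹⁰
  (r¹⁰) · (r¹⁵s) = rs
  (rs) · (r⁵s) = r²⁰

Answer: r²⁰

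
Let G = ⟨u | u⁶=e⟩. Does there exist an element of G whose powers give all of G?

|G| = 6. The element u has order 6 (its powers give 6 distinct elements), so ⟨u⟩ = G and G is cyclic.

Answer: Yes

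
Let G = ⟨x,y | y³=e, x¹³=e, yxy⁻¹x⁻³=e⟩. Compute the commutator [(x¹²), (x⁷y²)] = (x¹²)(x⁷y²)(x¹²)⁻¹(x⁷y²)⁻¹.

[(x¹²), (x⁷y²)] = (x¹²)·(x⁷y²)·(x¹²)⁻¹·(x⁷y²)⁻¹.
  (x¹²) · (x⁷y²) = x⁶y²
  (x⁶y²) · x = x²y²
  (x²y²) · (x⁵y) = x⁸

Answer: x⁸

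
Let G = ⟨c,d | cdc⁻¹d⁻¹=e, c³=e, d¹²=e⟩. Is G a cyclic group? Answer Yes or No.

|G| = 36, but the maximum element order in G is 12 < 36. No single element generates all of G, so G is not cyclic.

Answer: No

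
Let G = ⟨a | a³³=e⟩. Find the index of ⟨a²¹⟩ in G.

First find ord(a²¹) by computing successive powers:
  (a²¹)¹ = a²¹, (a²¹)² = a⁹, (a²¹)³ = a³⁰, (a²¹)⁴ = a¹⁸, (a²¹)⁵ = a⁶, (a²¹)⁶ = a²⁷, (a²¹)⁷ = a¹⁵, (a²¹)⁸ = a³, (a²¹)⁹ = a²⁴, (a²¹)¹⁰ = a¹², (a²¹)¹¹ = e.
So |⟨a²¹⟩| = ord(a²¹) = 11. With |G| = 33, by Lagrange [G : ⟨a²¹⟩] = 33/11 = 3.

Answer: 3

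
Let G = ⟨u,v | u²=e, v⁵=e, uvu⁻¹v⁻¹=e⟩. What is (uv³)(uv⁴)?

Compute (uv³) · (uv⁴) by multiplying left to right and reducing via the relations at each step:
  (uv³) · u = v³
  (v³) · v⁴ = v²

Answer: v²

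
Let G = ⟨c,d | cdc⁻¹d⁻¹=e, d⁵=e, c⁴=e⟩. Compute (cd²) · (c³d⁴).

Compute (cd²) · (c³d⁴) by multiplying left to right and reducing via the relations at each step:
  (cd²) · c³ = d²
  (d²) · d⁴ = d

Answer: d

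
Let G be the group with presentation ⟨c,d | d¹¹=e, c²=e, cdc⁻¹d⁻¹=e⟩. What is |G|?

Enumerate words in the generators, reducing via the relations: the distinct elements are
  {c, d, e, cd, d², d³, d⁴, d⁵, d⁶, d⁷, d⁸, d⁹, cd², cd³, cd⁴, cd⁵, cd⁶, cd⁷, cd⁸, cd⁹, d¹⁰, cd¹⁰}.
No further products give new elements, so |G| = 22.

Answer: 22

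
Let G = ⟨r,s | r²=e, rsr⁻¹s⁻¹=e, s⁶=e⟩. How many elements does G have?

Enumerate words in the generators, reducing via the relations: the distinct elements are
  {e, r, s, rs, s², s³, s⁴, s⁵, rs², rs³, rs⁴, rs⁵}.
No further products give new elements, so |G| = 12.

Answer: 12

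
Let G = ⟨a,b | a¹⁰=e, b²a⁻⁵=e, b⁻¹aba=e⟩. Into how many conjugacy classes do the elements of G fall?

The conjugacy classes (representative and size) are:
  [e] (size 1), [a] (size 2), [a⁸] (size 2), [a⁷] (size 2), [a⁴] (size 2), [a⁵] (size 1), [a⁴b] (size 5), [a²b⁻¹] (size 5).
Class equation: 1 + 2 + 2 + 2 + 2 + 1 + 5 + 5 = 20 = |G|. So G has 8 conjugacy classes.

Answer: 8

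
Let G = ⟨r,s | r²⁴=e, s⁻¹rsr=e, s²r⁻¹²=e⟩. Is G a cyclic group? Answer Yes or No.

Every cyclic group is abelian. But r·s = rs while s·r = r¹¹s⁻¹, so r·s ≠ s·r and G is not abelian. Hence G is not cyclic.

Answer: No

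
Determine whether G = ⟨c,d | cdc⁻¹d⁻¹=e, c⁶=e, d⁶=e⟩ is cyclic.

|G| = 36, but the maximum element order in G is 6 < 36. No single element generates all of G, so G is not cyclic.

Answer: No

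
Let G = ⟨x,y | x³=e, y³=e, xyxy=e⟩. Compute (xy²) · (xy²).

Compute (xy²) · (xy²) by multiplying left to right and reducing via the relations at each step:
  (xy²) · x = xy²x
  (xy²x) · y² = yx²

Answer: yx²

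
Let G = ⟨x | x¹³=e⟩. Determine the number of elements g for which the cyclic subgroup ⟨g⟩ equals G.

G is cyclic of order 13. An element generates G iff its order is 13, and a cyclic group of order 13 has exactly φ(13) = 12 such elements.

Answer: 12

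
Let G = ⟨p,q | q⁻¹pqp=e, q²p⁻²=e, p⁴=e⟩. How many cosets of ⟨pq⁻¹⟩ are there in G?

First find ord(pq⁻¹) by computing successive powers:
  (pq⁻¹)¹ = pq⁻¹, (pq⁻¹)² = p², (pq⁻¹)³ = pq, (pq⁻¹)⁴ = e.
So |⟨pq⁻¹⟩| = ord(pq⁻¹) = 4. With |G| = 8, by Lagrange [G : ⟨pq⁻¹⟩] = 8/4 = 2.

Answer: 2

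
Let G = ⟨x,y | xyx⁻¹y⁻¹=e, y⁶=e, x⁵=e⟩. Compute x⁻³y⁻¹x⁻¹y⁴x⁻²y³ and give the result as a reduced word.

Multiply left to right, reducing at each step:
  (x²) · y⁻¹ = x²y⁵
  (x²y⁵) · x⁻¹ = xy⁵
  (xy⁵) · y⁴ = xy³
  (xy³) · x⁻² = x⁴y³
  (x⁴y³) · y³ = x⁴

Answer: x⁴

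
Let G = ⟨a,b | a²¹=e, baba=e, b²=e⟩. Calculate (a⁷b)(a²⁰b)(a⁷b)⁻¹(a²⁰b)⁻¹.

[(a⁷b), (a²⁰b)] = (a⁷b)·(a²⁰b)·(a⁷b)⁻¹·(a²⁰b)⁻¹.
  (a⁷b) · (a²⁰b) = a⁸
  (a⁸) · (a⁷b) = a¹⁵b
  (a¹⁵b) · (a²⁰b) = a¹⁶

Answer: a¹⁶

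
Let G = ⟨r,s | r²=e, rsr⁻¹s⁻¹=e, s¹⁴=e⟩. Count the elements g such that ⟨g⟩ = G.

⟨g⟩ = G would require ord(g) = |G| = 28, but the maximum element order in G is 14 < 28. So G is not cyclic and no single element generates it: the count is 0.

Answer: 0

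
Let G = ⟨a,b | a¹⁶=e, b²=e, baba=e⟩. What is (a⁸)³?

Compute successive powers of (a⁸), reducing at each step:
  (a⁸)²: (a⁸) · a⁸ = e
  (a⁸)³: e · a⁸ = a⁸

Answer: a⁸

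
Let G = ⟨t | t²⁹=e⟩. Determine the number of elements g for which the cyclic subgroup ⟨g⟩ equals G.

G is cyclic of order 29. An element generates G iff its order is 29, and a cyclic group of order 29 has exactly φ(29) = 28 such elements.

Answer: 28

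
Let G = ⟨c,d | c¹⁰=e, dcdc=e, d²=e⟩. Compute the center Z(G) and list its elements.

An element z ∈ Z(G) iff z commutes with every generator.
For example c⁵ is central: (c⁵)·c = c⁶ = c·(c⁵); (c⁵)·d = c⁵d = d·(c⁵).
Whereas c ∉ Z(G) since c·d = cd ≠ c⁹d = d·c.
Checking each of the 20 elements this way gives Z(G) = {e, c⁵}, of order 2.

Answer: {e, c⁵}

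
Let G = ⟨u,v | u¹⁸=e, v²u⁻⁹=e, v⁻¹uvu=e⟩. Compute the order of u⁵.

Compute successive powers until reaching e:
  (u⁵)¹ = u⁵, (u⁵)² = u¹⁰, (u⁵)³ = u¹⁵, (u⁵)⁴ = u², (u⁵)⁵ = u⁷, (u⁵)⁶ = u¹², (u⁵)⁷ = u¹⁷, (u⁵)⁸ = u⁴, (u⁵)⁹ = u⁹, (u⁵)¹⁰ = u¹⁴, (u⁵)¹¹ = u, (u⁵)¹² = u⁶, (u⁵)¹³ = u¹¹, (u⁵)¹⁴ = u¹⁶, (u⁵)¹⁵ = u³, (u⁵)¹⁶ = u⁸, (u⁵)¹⁷ = u¹³, (u⁵)¹⁸ = e.
The smallest positive k with (u⁵)ᵏ = e is 18.

Answer: 18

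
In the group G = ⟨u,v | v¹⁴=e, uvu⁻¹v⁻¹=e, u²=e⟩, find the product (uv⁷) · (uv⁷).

Compute (uv⁷) · (uv⁷) by multiplying left to right and reducing via the relations at each step:
  (uv⁷) · u = v⁷
  (v⁷) · v⁷ = e

Answer: e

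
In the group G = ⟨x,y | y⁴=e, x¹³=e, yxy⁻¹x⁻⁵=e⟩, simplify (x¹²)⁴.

Compute successive powers of (x¹²), reducing at each step:
  (x¹²)²: (x¹²) · x¹² = x¹¹
  (x¹²)³: (x¹¹) · x¹² = x¹⁰
  (x¹²)⁴: (x¹⁰) · x¹² = x⁹

Answer: x⁹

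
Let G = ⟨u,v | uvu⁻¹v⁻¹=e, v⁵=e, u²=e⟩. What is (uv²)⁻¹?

The order of (uv²) is 10 (smallest k with (uv²)ᵏ = e), so (uv²)⁻¹ = (uv²)⁹ = uv³.
Check: (uv²) · (uv³) → (uv²) · u = v²;   (v²) · v³ = e, giving e as required.

Answer: uv³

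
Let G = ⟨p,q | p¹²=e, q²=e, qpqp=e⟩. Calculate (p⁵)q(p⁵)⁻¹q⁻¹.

[(p⁵), q] = (p⁵)·q·(p⁵)⁻¹·q⁻¹.
  (p⁵) · q = p⁵q
  (p⁵q) · (p⁷) = p¹⁰q
  (p¹⁰q) · q = p¹⁰

Answer: p¹⁰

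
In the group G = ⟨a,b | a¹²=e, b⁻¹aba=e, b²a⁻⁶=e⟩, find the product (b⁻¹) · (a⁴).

Compute (b⁻¹) · (a⁴) by multiplying left to right and reducing via the relations at each step:
  (b⁻¹) · a⁴ = a²b

Answer: a²b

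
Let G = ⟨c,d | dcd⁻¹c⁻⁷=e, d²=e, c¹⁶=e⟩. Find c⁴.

Compute successive powers of c, reducing at each step:
  c²: c · c = c²
  c³: (c²) · c = c³
  c⁴: (c³) · c = c⁴

Answer: c⁴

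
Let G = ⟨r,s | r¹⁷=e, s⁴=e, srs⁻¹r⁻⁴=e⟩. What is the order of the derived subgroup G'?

G' = [G, G] is generated by all commutators. The generator-pair commutators are: [r, s] = r¹⁴.
The subgroup they normally generate is {e, r, r², r³, r⁴, r⁵, r⁶, r⁷, r⁸, r⁹, r¹⁰, r¹¹, r¹², r¹³, r¹⁴, r¹⁵, r¹⁶}, of order 17.
Check: |G/G'| = 68/17 = 4 is the order of the abelianisation.

Answer: 17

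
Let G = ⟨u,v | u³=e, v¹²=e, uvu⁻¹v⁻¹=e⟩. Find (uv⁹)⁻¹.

The order of (uv⁹) is 12 (smallest k with (uv⁹)ᵏ = e), so (uv⁹)⁻¹ = (uv⁹)¹¹ = u²v³.
Check: (uv⁹) · (u²v³) → (uv⁹) · u² = v⁹;   (v⁹) · v³ = e, giving e as required.

Answer: u²v³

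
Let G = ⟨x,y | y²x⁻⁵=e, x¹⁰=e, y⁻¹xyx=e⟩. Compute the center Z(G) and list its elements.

An element z ∈ Z(G) iff z commutes with every generator.
For example x⁵ is central: (x⁵)·x = x⁶ = x·(x⁵); (x⁵)·y = y⁻¹ = y·(x⁵).
Whereas x ∉ Z(G) since x·y = xy ≠ x⁴y⁻¹ = y·x.
Checking each of the 20 elements this way gives Z(G) = {e, x⁵}, of order 2.

Answer: {e, x⁵}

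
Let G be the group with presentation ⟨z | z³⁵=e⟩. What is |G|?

G is generated by a single element, so G is cyclic. The relator gives z³⁵ = e and no smaller power is forced to be e, so the 35 powers {e, z, z², z³, z⁴, z⁵, z⁶, z⁷, z⁸, z⁹, z²², z²³, z²¹, z²⁰, z²⁴, z²⁵, z²⁶, z²⁷, z²⁸, z²⁹, z³², z³³, z³¹, z³⁰, z³⁴, z¹², z¹³, z¹¹, z¹⁰, z¹⁴, z¹⁵, z¹⁶, z¹⁷, z¹⁸, z¹⁹} are distinct. Hence |G| = 35.

Answer: 35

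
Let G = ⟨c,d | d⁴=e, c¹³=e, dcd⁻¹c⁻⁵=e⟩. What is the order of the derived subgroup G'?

G' = [G, G] is generated by all commutators. The generator-pair commutators are: [c, d] = c⁹.
The subgroup they normally generate is {e, c, c², c³, c⁴, c⁵, c⁶, c⁷, c⁸, c⁹, c¹⁰, c¹¹, c¹²}, of order 13.
Check: |G/G'| = 52/13 = 4 is the order of the abelianisation.

Answer: 13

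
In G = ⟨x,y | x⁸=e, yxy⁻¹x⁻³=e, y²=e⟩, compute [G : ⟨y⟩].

First find ord(y) by computing successive powers:
  y¹ = y, y² = e.
So |⟨y⟩| = ord(y) = 2. With |G| = 16, by Lagrange [G : ⟨y⟩] = 16/2 = 8.

Answer: 8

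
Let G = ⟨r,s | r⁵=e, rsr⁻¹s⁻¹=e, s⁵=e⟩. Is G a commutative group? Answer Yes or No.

Each pair of generators commutes: r·s = rs = s·r. Since the generators pairwise commute, every element of G commutes with every other, so G is abelian.

Answer: Yes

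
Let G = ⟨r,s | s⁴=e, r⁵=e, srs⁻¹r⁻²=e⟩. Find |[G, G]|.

G' = [G, G] is generated by all commutators. The generator-pair commutators are: [r, s] = r⁴.
The subgroup they normally generate is {e, r, r², r³, r⁴}, of order 5.
Check: |G/G'| = 20/5 = 4 is the order of the abelianisation.

Answer: 5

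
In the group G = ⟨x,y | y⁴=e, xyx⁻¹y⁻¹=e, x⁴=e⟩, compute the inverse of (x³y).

The order of (x³y) is 4 (smallest k with (x³y)ᵏ = e), so (x³y)⁻¹ = (x³y)³ = xy³.
Check: (x³y) · (xy³) → (x³y) · x = y;   y · y³ = e, giving e as required.

Answer: xy³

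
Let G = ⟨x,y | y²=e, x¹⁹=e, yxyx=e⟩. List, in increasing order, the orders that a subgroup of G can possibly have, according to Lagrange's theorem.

|G| = 38 = 2 · 19. By Lagrange's theorem the order of any subgroup divides 38; the divisors of 38 are 1, 2, 19, 38.

Answer: 1, 2, 19, 38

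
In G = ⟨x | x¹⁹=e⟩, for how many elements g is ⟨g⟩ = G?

G is cyclic of order 19. An element generates G iff its order is 19, and a cyclic group of order 19 has exactly φ(19) = 18 such elements.

Answer: 18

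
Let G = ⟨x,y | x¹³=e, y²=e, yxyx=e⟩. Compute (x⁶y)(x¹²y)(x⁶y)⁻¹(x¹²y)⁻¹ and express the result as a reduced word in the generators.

[(x⁶y), (x¹²y)] = (x⁶y)·(x¹²y)·(x⁶y)⁻¹·(x¹²y)⁻¹.
  (x⁶y) · (x¹²y) = x⁷
  (x⁷) · (x⁶y) = y
  y · (x¹²y) = x

Answer: x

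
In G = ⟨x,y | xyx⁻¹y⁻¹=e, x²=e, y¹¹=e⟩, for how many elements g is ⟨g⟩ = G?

G is cyclic of order 22. An element generates G iff its order is 22, and a cyclic group of order 22 has exactly φ(22) = 10 such elements.

Answer: 10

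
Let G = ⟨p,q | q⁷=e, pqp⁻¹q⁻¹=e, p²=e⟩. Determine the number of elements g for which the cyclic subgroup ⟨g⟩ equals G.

G is cyclic of order 14. An element generates G iff its order is 14, and a cyclic group of order 14 has exactly φ(14) = 6 such elements.

Answer: 6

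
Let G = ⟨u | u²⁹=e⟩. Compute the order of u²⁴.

Compute successive powers until reaching e:
  (u²⁴)¹ = u²⁴, (u²⁴)² = u¹⁹, (u²⁴)³ = u¹⁴, (u²⁴)⁴ = u⁹, (u²⁴)⁵ = u⁴, (u²⁴)⁶ = u²⁸, (u²⁴)⁷ = u²³, (u²⁴)⁸ = u¹⁸, (u²⁴)⁹ = u¹³, (u²⁴)¹⁰ = u⁸, (u²⁴)¹¹ = u³, (u²⁴)¹² = u²⁷, (u²⁴)¹³ = u²², (u²⁴)¹⁴ = u¹⁷, (u²⁴)¹⁵ = u¹², (u²⁴)¹⁶ = u⁷, (u²⁴)¹⁷ = u², (u²⁴)¹⁸ = u²⁶, (u²⁴)¹⁹ = u²¹, (u²⁴)²⁰ = u¹⁶, (u²⁴)²¹ = u¹¹, (u²⁴)²² = u⁶, (u²⁴)²³ = u, (u²⁴)²⁴ = u²⁵, (u²⁴)²⁵ = u²⁰, (u²⁴)²⁶ = u¹⁵, (u²⁴)²⁷ = u¹⁰, (u²⁴)²⁸ = u⁵, (u²⁴)²⁹ = e.
The smallest positive k with (u²⁴)ᵏ = e is 29.

Answer: 29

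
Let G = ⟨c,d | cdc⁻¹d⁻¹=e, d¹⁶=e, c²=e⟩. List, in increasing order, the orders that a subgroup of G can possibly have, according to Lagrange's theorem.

|G| = 32 = 2⁵. By Lagrange's theorem the order of any subgroup divides 32; the divisors of 32 are 1, 2, 4, 8, 16, 32.

Answer: 1, 2, 4, 8, 16, 32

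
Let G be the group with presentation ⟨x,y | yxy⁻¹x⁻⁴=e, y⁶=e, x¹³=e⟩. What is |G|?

Enumerate words in the generators, reducing via the relations: the distinct elements are
  {e, x, y, xy, x², x³, x⁴, x⁵, x⁶, x⁷, x⁸, x⁹, y², y³, y⁴, y⁵, xy², xy³, xy⁴, xy⁵, x²y, x³y, x¹², x¹¹, x¹⁰, x⁴y, x⁵y, x⁶y, x⁷y, x⁸y, x⁹y, x²y², x²y³, x²y⁴, x²y⁵, x³y², x³y³, x³y⁴, x³y⁵, x¹²y, x¹¹y, x¹⁰y, x⁴y², x⁴y³, x⁴y⁴, x⁴y⁵, x⁵y², x⁵y³, x⁵y⁴, x⁵y⁵, x⁶y², x⁶y³, x⁶y⁴, x⁶y⁵, x⁷y², x⁷y³, x⁷y⁴, x⁷y⁵, x⁸y², x⁸y³, x⁸y⁴, x⁸y⁵, x⁹y², x⁹y³, x⁹y⁴, x⁹y⁵, x¹²y², x¹²y³, x¹²y⁴, x¹²y⁵, x¹¹y², x¹¹y³, x¹¹y⁴, x¹¹y⁵, x¹⁰y², x¹⁰y³, x¹⁰y⁴, x¹⁰y⁵}.
No further products give new elements, so |G| = 78.

Answer: 78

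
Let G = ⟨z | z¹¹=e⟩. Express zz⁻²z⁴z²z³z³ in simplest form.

Multiply left to right, reducing at each step:
  z · z⁻² = z¹⁰
  (z¹⁰) · z⁴ = z³
  (z³) · z² = z⁵
  (z⁵) · z³ = z⁸
  (z⁸) · z³ = e

Answer: e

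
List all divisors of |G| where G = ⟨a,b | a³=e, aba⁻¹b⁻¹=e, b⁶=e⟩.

|G| = 18 = 2 · 3². By Lagrange's theorem the order of any subgroup divides 18; the divisors of 18 are 1, 2, 3, 6, 9, 18.

Answer: 1, 2, 3, 6, 9, 18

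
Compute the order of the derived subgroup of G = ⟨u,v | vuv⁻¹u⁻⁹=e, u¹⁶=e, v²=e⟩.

G' = [G, G] is generated by all commutators. The generator-pair commutators are: [u, v] = u⁸.
The subgroup they normally generate is {e, u⁸}, of order 2.
Check: |G/G'| = 32/2 = 16 is the order of the abelianisation.

Answer: 2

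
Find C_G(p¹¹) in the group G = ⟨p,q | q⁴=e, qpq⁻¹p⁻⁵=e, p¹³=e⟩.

⟨p¹¹⟩ ⊆ C_G(p¹¹) since powers of p¹¹ commute with p¹¹; so |C_G(p¹¹)| ≥ |⟨p¹¹⟩| = 13.
By orbit–stabilizer, |C_G(p¹¹)| = |G| / |conj. class of p¹¹| = 52 / 4 = 13.
The 13 elements commuting with p¹¹ are {e, p, p², p³, p⁴, p⁵, p⁶, p⁷, p⁸, p⁹, p¹⁰, p¹¹, p¹²}.

Answer: {e, p, p², p³, p⁴, p⁵, p⁶, p⁷, p⁸, p⁹, p¹⁰, p¹¹, p¹²}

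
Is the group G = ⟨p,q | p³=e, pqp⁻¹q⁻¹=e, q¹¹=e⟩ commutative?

Each pair of generators commutes: p·q = pq = q·p. Since the generators pairwise commute, every element of G commutes with every other, so G is abelian.

Answer: Yes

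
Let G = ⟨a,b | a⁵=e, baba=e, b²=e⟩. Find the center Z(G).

An element z ∈ Z(G) iff z commutes with every generator.
For example e is central: e·a = a = a·e; e·b = b = b·e.
Whereas a ∉ Z(G) since a·b = ab ≠ a⁴b = b·a.
Checking each of the 10 elements this way gives Z(G) = {e}, of order 1.

Answer: {e}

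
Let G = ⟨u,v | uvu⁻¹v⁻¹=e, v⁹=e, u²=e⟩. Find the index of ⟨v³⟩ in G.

First find ord(v³) by computing successive powers:
  (v³)¹ = v³, (v³)² = v⁶, (v³)³ = e.
So |⟨v³⟩| = ord(v³) = 3. With |G| = 18, by Lagrange [G : ⟨v³⟩] = 18/3 = 6.

Answer: 6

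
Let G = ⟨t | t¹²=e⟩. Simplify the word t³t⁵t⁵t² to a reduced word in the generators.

Multiply left to right, reducing at each step:
  (t³) · t⁵ = t⁸
  (t⁸) · t⁵ = t
  t · t² = t³

Answer: t³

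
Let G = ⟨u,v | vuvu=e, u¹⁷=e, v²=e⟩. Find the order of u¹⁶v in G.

Compute successive powers until reaching e:
  (u¹⁶v)¹ = u¹⁶v, (u¹⁶v)² = e.
The smallest positive k with (u¹⁶v)ᵏ = e is 2.

Answer: 2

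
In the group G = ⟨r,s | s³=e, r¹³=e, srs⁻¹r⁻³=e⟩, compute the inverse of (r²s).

The order of (r²s) is 3 (smallest k with (r²s)ᵏ = e), so (r²s)⁻¹ = (r²s)² = r⁸s².
Check: (r²s) · (r⁸s²) → (r²s) · r⁸ = s;   s · s² = e, giving e as required.

Answer: r⁸s²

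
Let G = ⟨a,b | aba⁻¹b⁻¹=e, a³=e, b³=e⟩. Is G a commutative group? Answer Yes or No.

Each pair of generators commutes: a·b = ab = b·a. Since the generators pairwise commute, every element of G commutes with every other, so G is abelian.

Answer: Yes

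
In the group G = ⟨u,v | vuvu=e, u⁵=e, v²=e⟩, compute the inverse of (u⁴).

The order of (u⁴) is 5 (smallest k with (u⁴)ᵏ = e), so (u⁴)⁻¹ = (u⁴)⁴ = u.
Check: (u⁴) · u → (u⁴) · u = e, giving e as required.

Answer: u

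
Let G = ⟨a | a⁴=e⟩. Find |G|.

G is generated by a single element, so G is cyclic. The relator gives a⁴ = e and no smaller power is forced to be e, so the 4 powers {a, e, a², a³} are distinct. Hence |G| = 4.

Answer: 4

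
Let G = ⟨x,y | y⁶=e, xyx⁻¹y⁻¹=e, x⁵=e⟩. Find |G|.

Enumerate words in the generators, reducing via the relations: the distinct elements are
  {e, x, y, xy, x², x³, x⁴, y², y³, y⁴, y⁵, xy², xy³, xy⁴, xy⁵, x²y, x³y, x⁴y, x²y², x²y³, x²y⁴, x²y⁵, x³y², x³y³, x³y⁴, x³y⁵, x⁴y², x⁴y³, x⁴y⁴, x⁴y⁵}.
No further products give new elements, so |G| = 30.

Answer: 30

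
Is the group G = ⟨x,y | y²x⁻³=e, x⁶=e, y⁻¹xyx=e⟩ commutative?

x·y = xy but y·x = x²y⁻¹, so x·y ≠ y·x and G is not abelian.

Answer: No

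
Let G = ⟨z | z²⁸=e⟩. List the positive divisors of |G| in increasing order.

|G| = 28 = 2² · 7. By Lagrange's theorem the order of any subgroup divides 28; the divisors of 28 are 1, 2, 4, 7, 14, 28.

Answer: 1, 2, 4, 7, 14, 28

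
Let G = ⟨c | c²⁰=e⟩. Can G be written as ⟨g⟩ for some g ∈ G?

|G| = 20. The element c has order 20 (its powers give 20 distinct elements), so ⟨c⟩ = G and G is cyclic.

Answer: Yes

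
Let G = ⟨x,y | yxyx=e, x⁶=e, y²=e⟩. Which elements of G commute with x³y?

⟨x³y⟩ ⊆ C_G(x³y) since powers of x³y commute with x³y; so |C_G(x³y)| ≥ |⟨x³y⟩| = 2.
By orbit–stabilizer, |C_G(x³y)| = |G| / |conj. class of x³y| = 12 / 3 = 4.
The 4 elements commuting with x³y are {e, x³, y, x³y}.

Answer: {e, x³, y, x³y}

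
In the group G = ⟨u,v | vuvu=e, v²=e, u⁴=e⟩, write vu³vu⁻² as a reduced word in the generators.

Multiply left to right, reducing at each step:
  v · u³ = uv
  (uv) · v = u
  u · u⁻² = u³

Answer: u³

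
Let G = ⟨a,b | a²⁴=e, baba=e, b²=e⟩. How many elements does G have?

Enumerate words in the generators, reducing via the relations: the distinct elements are
  {a, b, e, ab, a², a³, a⁴, a⁵, a⁶, a⁷, a⁸, a⁹, a²b, a²², a²³, a²¹, a²⁰, a³b, a¹², a¹³, a¹¹, a¹⁰, a¹⁴, a¹⁵, a¹⁶, a¹⁷, a¹⁸, a¹⁹, a⁴b, a⁵b, a⁶b, a⁷b, a⁸b, a⁹b, a²²b, a²³b, a²¹b, a²⁰b, a¹²b, a¹³b, a¹¹b, a¹⁰b, a¹⁴b, a¹⁵b, a¹⁶b, a¹⁷b, a¹⁸b, a¹⁹b}.
No further products give new elements, so |G| = 48.

Answer: 48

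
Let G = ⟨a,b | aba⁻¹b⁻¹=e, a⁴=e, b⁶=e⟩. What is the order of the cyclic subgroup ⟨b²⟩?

|⟨b²⟩| equals the order of b². Compute successive powers until reaching e:
  (b²)¹ = b², (b²)² = b⁴, (b²)³ = e.
The smallest positive k with (b²)ᵏ = e is 3, so |⟨b²⟩| = 3.

Answer: 3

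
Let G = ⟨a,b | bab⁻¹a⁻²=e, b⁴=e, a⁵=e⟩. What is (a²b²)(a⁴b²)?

Compute (a²b²) · (a⁴b²) by multiplying left to right and reducing via the relations at each step:
  (a²b²) · a⁴ = a³b²
  (a³b²) · b² = a³

Answer: a³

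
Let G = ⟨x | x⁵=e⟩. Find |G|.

G is generated by a single element, so G is cyclic. The relator gives x⁵ = e and no smaller power is forced to be e, so the 5 powers {e, x, x², x³, x⁴} are distinct. Hence |G| = 5.

Answer: 5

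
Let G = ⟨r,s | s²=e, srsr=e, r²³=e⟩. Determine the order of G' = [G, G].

G' = [G, G] is generated by all commutators. The generator-pair commutators are: [r, s] = r².
The subgroup they normally generate is {e, r, r², r³, r⁴, r⁵, r⁶, r⁷, r⁸, r⁹, r¹⁰, r¹¹, r¹², r¹³, r¹⁴, r¹⁵, r¹⁶, r¹⁷, r¹⁸, r¹⁹, r²⁰, r²¹, r²²}, of order 23.
Check: |G/G'| = 46/23 = 2 is the order of the abelianisation.

Answer: 23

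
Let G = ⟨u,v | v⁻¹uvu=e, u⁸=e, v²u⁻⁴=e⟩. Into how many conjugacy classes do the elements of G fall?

The conjugacy classes (representative and size) are:
  [e] (size 1), [u⁷] (size 2), [u⁶] (size 2), [u³] (size 2), [u⁴] (size 1), [u²v⁻¹] (size 4), [u³v⁻¹] (size 4).
Class equation: 1 + 2 + 2 + 2 + 1 + 4 + 4 = 16 = |G|. So G has 7 conjugacy classes.

Answer: 7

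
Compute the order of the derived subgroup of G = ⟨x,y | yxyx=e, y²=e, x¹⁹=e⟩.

G' = [G, G] is generated by all commutators. The generator-pair commutators are: [x, y] = x².
The subgroup they normally generate is {e, x, x², x³, x⁴, x⁵, x⁶, x⁷, x⁸, x⁹, x¹⁰, x¹¹, x¹², x¹³, x¹⁴, x¹⁵, x¹⁶, x¹⁷, x¹⁸}, of order 19.
Check: |G/G'| = 38/19 = 2 is the order of the abelianisation.

Answer: 19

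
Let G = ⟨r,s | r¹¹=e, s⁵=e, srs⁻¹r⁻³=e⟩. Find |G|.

Enumerate words in the generators, reducing via the relations: the distinct elements are
  {e, r, s, rs, r², r³, r⁴, r⁵, r⁶, r⁷, r⁸, r⁹, s², s³, s⁴, rs², rs³, rs⁴, r²s, r³s, r¹⁰, r⁴s, r⁵s, r⁶s, r⁷s, r⁸s, r⁹s, r²s², r²s³, r²s⁴, r³s², r³s³, r³s⁴, r¹⁰s, r⁴s², r⁴s³, r⁴s⁴, r⁵s², r⁵s³, r⁵s⁴, r⁶s², r⁶s³, r⁶s⁴, r⁷s², r⁷s³, r⁷s⁴, r⁸s², r⁸s³, r⁸s⁴, r⁹s², r⁹s³, r⁹s⁴, r¹⁰s², r¹⁰s³, r¹⁰s⁴}.
No further products give new elements, so |G| = 55.

Answer: 55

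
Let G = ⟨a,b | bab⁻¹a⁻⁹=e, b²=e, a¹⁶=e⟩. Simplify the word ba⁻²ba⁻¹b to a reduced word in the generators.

Multiply left to right, reducing at each step:
  b · a⁻² = a¹⁴b
  (a¹⁴b) · b = a¹⁴
  (a¹⁴) · a⁻¹ = a¹³
  (a¹³) · b = a¹³b

Answer: a¹³b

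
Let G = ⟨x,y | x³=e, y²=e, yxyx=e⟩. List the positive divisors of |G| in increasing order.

|G| = 6 = 2 · 3. By Lagrange's theorem the order of any subgroup divides 6; the divisors of 6 are 1, 2, 3, 6.

Answer: 1, 2, 3, 6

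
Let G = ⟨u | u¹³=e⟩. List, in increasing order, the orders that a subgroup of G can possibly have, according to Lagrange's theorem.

|G| = 13 = 13. By Lagrange's theorem the order of any subgroup divides 13; the divisors of 13 are 1, 13.

Answer: 1, 13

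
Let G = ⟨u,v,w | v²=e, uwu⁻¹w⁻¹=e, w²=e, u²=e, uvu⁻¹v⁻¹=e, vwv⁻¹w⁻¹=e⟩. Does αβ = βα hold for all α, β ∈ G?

Each pair of generators commutes: u·v = uv = v·u; u·w = uw = w·u; v·w = vw = w·v. Since the generators pairwise commute, every element of G commutes with every other, so G is abelian.

Answer: Yes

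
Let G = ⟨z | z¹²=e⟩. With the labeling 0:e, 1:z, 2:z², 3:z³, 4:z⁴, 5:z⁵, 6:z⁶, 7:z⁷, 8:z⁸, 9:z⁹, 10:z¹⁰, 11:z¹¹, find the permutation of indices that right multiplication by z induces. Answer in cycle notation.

(0 1 2 3 4 5 6 7 8 9 10 11)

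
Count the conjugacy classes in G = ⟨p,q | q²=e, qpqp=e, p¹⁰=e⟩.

The conjugacy classes (representative and size) are:
  [e] (size 1), [p] (size 2), [p²] (size 2), [p³] (size 2), [p⁴] (size 2), [p⁵] (size 1), [p²q] (size 5), [p³q] (size 5).
Class equation: 1 + 2 + 2 + 2 + 2 + 1 + 5 + 5 = 20 = |G|. So G has 8 conjugacy classes.

Answer: 8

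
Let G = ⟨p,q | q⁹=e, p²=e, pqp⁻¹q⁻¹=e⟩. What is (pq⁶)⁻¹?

The order of (pq⁶) is 6 (smallest k with (pq⁶)ᵏ = e), so (pq⁶)⁻¹ = (pq⁶)⁵ = pq³.
Check: (pq⁶) · (pq³) → (pq⁶) · p = q⁶;   (q⁶) · q³ = e, giving e as required.

Answer: pq³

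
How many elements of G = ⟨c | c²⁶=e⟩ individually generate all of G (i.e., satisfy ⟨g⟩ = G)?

G is cyclic of order 26. An element generates G iff its order is 26, and a cyclic group of order 26 has exactly φ(26) = 12 such elements.

Answer: 12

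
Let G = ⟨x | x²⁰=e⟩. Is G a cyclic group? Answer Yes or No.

|G| = 20. The element x has order 20 (its powers give 20 distinct elements), so ⟨x⟩ = G and G is cyclic.

Answer: Yes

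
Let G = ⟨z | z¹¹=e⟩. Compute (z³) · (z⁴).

Compute (z³) · (z⁴) by multiplying left to right and reducing via the relations at each step:
  (z³) · z⁴ = z⁷

Answer: z⁷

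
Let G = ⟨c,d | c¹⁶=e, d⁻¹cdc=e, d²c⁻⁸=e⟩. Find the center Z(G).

An element z ∈ Z(G) iff z commutes with every generator.
For example c⁸ is central: (c⁸)·c = c⁹ = c·(c⁸); (c⁸)·d = d⁻¹ = d·(c⁸).
Whereas c ∉ Z(G) since c·d = cd ≠ c⁷d⁻¹ = d·c.
Checking each of the 32 elements this way gives Z(G) = {e, c⁸}, of order 2.

Answer: {e, c⁸}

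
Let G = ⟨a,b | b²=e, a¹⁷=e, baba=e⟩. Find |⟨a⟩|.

|⟨a⟩| equals the order of a. Compute successive powers until reaching e:
  a¹ = a, a² = a², a³ = a³, a⁴ = a⁴, a⁵ = a⁵, a⁶ = a⁶, a⁷ = a⁷, a⁸ = a⁸, a⁹ = a⁹, a¹⁰ = a¹⁰, a¹¹ = a¹¹, a¹² = a¹², a¹³ = a¹³, a¹⁴ = a¹⁴, a¹⁵ = a¹⁵, a¹⁶ = a¹⁶, a¹⁷ = e.
The smallest positive k with aᵏ = e is 17, so |⟨a⟩| = 17.

Answer: 17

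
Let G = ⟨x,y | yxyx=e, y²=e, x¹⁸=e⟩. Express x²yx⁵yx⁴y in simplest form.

Multiply left to right, reducing at each step:
  (x²) · y = x²y
  (x²y) · x⁵ = x¹⁵y
  (x¹⁵y) · y = x¹⁵
  (x¹⁵) · x⁴ = x
  x · y = xy

Answer: xy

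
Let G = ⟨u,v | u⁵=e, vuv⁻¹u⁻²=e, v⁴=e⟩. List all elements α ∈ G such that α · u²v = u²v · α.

⟨u²v⟩ ⊆ C_G(u²v) since powers of u²v commute with u²v; so |C_G(u²v)| ≥ |⟨u²v⟩| = 4.
By orbit–stabilizer, |C_G(u²v)| = |G| / |conj. class of u²v| = 20 / 5 = 4.
The 4 elements commuting with u²v are {e, u²v, uv², u⁴v³}.

Answer: {e, u²v, uv², u⁴v³}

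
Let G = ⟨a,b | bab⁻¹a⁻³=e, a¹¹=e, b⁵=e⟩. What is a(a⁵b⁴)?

Compute a · (a⁵b⁴) by multiplying left to right and reducing via the relations at each step:
  a · a⁵ = a⁶
  (a⁶) · b⁴ = a⁶b⁴

Answer: a⁶b⁴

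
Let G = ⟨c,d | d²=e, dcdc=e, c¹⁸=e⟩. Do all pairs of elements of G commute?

c·d = cd but d·c = c¹⁷d, so c·d ≠ d·c and G is not abelian.

Answer: No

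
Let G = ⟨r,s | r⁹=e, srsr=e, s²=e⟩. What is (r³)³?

Compute successive powers of (r³), reducing at each step:
  (r³)²: (r³) · r³ = r⁶
  (r³)³: (r⁶) · r³ = e

Answer: e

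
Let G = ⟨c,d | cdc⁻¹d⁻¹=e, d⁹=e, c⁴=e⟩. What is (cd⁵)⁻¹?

The order of (cd⁵) is 36 (smallest k with (cd⁵)ᵏ = e), so (cd⁵)⁻¹ = (cd⁵)³⁵ = c³d⁴.
Check: (cd⁵) · (c³d⁴) → (cd⁵) · c³ = d⁵;   (d⁵) · d⁴ = e, giving e as required.

Answer: c³d⁴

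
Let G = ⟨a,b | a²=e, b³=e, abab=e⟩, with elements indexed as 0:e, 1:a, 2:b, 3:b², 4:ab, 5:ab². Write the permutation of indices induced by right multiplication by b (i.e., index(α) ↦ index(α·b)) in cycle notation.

(0 2 3)(1 4 5)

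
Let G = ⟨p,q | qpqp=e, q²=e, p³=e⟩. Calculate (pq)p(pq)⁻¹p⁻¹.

[(pq), p] = (pq)·p·(pq)⁻¹·p⁻¹.
  (pq) · p = q
  q · (pq) = p²
  (p²) · (p²) = p

Answer: p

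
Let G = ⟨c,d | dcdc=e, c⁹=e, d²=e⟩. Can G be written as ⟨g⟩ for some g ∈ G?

Every cyclic group is abelian. But c·d = cd while d·c = c⁸d, so c·d ≠ d·c and G is not abelian. Hence G is not cyclic.

Answer: No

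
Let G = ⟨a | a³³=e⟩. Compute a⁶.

Compute successive powers of a, reducing at each step:
  a²: a · a = a²
  a³: (a²) · a = a³
  a⁴: (a³) · a = a⁴
  a⁵: (a⁴) · a = a⁵
  a⁶: (a⁵) · a = a⁶

Answer: a⁶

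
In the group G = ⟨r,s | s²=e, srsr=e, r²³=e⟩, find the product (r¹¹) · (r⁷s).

Compute (r¹¹) · (r⁷s) by multiplying left to right and reducing via the relations at each step:
  (r¹¹) · r⁷ = r¹⁸
  (r¹⁸) · s = r¹⁸s

Answer: r¹⁸s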